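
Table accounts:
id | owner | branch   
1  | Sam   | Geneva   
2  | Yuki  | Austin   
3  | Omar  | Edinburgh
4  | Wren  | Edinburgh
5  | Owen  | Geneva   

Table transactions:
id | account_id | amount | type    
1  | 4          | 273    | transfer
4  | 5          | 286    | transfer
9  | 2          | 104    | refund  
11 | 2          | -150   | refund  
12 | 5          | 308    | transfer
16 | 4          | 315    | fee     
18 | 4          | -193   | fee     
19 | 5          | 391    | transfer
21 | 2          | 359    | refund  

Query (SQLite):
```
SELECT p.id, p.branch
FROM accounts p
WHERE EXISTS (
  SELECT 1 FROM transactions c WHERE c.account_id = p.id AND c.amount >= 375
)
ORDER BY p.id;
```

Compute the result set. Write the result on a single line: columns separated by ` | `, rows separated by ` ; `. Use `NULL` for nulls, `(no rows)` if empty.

For each accounts row, check whether any transactions with matching account_id has amount >= 375.
Keep rows where that is true.

5 | Geneva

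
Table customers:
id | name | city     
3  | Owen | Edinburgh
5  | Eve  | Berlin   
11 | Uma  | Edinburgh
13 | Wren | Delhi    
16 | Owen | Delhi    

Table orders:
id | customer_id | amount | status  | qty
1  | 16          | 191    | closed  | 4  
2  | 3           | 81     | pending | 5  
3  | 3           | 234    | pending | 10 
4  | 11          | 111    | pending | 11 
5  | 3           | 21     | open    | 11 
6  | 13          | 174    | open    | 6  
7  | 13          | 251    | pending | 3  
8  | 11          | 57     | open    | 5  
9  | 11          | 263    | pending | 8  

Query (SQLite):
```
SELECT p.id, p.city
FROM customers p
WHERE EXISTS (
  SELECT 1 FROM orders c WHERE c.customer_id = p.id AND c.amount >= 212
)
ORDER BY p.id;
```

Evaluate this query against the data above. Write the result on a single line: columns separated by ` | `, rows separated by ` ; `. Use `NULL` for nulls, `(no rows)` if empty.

For each customers row, check whether any orders with matching customer_id has amount >= 212.
Keep rows where that is true.

3 | Edinburgh ; 11 | Edinburgh ; 13 | Delhi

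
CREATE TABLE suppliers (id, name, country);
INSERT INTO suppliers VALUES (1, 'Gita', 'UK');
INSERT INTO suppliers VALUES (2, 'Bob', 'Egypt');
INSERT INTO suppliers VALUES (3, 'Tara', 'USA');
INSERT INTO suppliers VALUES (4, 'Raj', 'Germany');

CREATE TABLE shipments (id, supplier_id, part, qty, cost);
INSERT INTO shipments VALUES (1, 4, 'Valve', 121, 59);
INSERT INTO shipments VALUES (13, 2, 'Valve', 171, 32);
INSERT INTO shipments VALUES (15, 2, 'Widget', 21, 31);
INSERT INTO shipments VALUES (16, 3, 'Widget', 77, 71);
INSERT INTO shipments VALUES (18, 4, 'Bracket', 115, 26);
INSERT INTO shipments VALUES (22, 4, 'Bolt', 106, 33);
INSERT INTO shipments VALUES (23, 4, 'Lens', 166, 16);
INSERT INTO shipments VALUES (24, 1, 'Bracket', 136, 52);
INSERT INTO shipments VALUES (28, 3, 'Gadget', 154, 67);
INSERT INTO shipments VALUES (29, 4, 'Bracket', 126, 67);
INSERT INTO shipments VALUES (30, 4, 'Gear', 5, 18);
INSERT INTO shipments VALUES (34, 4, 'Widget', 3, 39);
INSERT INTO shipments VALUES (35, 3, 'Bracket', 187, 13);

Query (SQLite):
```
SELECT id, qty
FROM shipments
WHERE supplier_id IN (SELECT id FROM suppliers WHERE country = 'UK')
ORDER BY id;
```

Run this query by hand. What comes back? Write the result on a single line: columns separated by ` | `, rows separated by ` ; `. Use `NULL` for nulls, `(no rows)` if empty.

Inner query: suppliers.id where country = 'UK'.
Outer: keep shipments rows whose supplier_id is in that set.
Inner query → {1}

24 | 136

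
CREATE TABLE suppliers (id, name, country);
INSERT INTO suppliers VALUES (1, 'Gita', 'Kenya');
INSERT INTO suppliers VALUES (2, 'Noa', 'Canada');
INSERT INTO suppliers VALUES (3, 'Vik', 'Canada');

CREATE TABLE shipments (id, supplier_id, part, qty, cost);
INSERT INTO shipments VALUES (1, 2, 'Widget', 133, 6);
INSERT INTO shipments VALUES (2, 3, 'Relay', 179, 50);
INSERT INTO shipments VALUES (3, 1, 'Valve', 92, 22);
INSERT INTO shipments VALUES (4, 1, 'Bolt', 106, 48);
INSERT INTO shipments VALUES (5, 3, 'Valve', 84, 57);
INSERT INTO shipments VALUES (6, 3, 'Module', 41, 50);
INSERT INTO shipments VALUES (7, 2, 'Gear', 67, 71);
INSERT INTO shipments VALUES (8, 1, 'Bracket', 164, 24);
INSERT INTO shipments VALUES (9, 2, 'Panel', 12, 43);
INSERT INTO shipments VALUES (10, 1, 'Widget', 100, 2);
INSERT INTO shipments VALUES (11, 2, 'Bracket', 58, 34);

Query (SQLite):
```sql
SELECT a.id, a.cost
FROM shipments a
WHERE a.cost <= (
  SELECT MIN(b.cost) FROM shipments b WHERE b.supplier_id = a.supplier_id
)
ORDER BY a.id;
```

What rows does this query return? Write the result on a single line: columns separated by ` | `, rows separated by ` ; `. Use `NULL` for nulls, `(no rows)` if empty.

1 | 6 ; 2 | 50 ; 6 | 50 ; 10 | 2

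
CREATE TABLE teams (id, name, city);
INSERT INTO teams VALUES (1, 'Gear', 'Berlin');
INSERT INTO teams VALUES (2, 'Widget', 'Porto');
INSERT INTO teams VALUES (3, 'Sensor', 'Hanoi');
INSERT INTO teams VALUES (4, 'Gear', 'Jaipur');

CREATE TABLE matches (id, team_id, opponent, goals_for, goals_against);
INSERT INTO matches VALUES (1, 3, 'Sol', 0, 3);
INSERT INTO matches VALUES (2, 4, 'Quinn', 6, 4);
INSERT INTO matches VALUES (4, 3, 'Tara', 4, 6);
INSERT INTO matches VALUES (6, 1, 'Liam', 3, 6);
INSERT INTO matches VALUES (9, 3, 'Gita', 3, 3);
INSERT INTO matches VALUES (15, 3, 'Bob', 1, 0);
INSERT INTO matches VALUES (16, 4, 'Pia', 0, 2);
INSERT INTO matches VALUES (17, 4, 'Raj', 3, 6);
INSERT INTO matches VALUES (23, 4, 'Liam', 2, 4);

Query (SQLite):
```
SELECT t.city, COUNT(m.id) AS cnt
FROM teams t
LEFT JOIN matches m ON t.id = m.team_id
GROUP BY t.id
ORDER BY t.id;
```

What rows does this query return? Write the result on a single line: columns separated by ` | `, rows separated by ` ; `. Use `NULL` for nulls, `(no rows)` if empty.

LEFT JOIN keeps every teams row; unmatched ones get NULL for matches columns.
Group by teams.id and compute COUNT(m.id). COUNT(col) of an all-NULL group is 0.
  1: ids {6} → COUNT(m.id)=1
  2: ids {—} → COUNT(m.id)=0
  3: ids {1, 4, 9, 15} → COUNT(m.id)=4
  4: ids {2, 16, 17, 23} → COUNT(m.id)=4

Berlin | 1 ; Porto | 0 ; Hanoi | 4 ; Jaipur | 4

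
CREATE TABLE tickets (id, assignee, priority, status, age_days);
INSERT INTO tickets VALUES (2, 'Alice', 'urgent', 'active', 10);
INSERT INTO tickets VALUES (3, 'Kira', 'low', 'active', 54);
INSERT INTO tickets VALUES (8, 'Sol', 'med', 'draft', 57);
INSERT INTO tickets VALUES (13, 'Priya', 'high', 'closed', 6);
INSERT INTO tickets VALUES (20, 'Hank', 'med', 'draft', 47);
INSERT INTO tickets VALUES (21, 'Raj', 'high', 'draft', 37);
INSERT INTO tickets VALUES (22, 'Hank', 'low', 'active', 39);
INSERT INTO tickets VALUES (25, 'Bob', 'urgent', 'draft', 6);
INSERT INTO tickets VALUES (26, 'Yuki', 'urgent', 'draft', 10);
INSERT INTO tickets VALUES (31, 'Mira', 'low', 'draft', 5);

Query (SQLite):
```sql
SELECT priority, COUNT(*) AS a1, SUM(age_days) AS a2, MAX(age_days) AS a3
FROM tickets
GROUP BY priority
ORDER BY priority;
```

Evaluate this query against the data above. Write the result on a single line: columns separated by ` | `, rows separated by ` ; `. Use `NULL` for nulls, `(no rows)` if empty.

Group tickets by priority.
Per group compute: COUNT(*), SUM(age_days), MAX(age_days).
  high: ids {13, 21} → COUNT(*)=2, SUM(age_days)=43, MAX(age_days)=37
  low: ids {3, 22, 31} → COUNT(*)=3, SUM(age_days)=98, MAX(age_days)=54
  med: ids {8, 20} → COUNT(*)=2, SUM(age_days)=104, MAX(age_days)=57
  urgent: ids {2, 25, 26} → COUNT(*)=3, SUM(age_days)=26, MAX(age_days)=10

high | 2 | 43 | 37 ; low | 3 | 98 | 54 ; med | 2 | 104 | 57 ; urgent | 3 | 26 | 10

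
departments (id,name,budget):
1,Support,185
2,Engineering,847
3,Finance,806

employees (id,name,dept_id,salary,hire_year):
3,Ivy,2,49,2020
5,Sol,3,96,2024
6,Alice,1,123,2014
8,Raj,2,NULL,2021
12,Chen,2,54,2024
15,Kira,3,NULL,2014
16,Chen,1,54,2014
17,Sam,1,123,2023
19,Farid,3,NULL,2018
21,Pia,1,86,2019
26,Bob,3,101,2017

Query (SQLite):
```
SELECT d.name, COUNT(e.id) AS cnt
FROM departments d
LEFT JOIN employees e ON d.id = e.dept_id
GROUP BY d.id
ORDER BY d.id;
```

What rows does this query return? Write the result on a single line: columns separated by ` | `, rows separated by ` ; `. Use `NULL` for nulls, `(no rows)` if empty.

Support | 4 ; Engineering | 3 ; Finance | 4

LEFT JOIN keeps every departments row; unmatched ones get NULL for employees columns.
Group by departments.id and compute COUNT(e.id). COUNT(col) of an all-NULL group is 0.
  1: ids {6, 16, 17, 21} → COUNT(e.id)=4
  2: ids {3, 8, 12} → COUNT(e.id)=3
  3: ids {5, 15, 19, 26} → COUNT(e.id)=4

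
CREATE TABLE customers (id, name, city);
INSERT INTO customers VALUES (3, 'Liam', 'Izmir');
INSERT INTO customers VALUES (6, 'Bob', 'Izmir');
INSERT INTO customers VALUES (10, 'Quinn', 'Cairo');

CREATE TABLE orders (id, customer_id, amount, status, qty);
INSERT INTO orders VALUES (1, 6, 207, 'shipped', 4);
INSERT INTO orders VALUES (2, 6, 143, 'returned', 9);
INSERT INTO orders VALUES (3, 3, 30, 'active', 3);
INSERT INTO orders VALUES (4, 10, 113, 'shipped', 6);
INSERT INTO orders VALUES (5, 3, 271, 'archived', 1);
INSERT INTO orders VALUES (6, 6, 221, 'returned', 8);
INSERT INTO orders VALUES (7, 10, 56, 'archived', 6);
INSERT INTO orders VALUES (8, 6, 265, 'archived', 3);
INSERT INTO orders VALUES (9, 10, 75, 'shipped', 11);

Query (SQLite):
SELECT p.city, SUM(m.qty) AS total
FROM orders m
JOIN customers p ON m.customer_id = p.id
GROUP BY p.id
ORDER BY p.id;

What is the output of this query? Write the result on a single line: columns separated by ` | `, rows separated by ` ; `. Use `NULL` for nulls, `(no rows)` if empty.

Join each orders row to its customers via customer_id.
Group joined rows by customers.id; compute SUM(m.qty) per group.
  3: ids {3, 5} → SUM(m.qty)=4
  6: ids {1, 2, 6, 8} → SUM(m.qty)=24
  10: ids {4, 7, 9} → SUM(m.qty)=23

Izmir | 4 ; Izmir | 24 ; Cairo | 23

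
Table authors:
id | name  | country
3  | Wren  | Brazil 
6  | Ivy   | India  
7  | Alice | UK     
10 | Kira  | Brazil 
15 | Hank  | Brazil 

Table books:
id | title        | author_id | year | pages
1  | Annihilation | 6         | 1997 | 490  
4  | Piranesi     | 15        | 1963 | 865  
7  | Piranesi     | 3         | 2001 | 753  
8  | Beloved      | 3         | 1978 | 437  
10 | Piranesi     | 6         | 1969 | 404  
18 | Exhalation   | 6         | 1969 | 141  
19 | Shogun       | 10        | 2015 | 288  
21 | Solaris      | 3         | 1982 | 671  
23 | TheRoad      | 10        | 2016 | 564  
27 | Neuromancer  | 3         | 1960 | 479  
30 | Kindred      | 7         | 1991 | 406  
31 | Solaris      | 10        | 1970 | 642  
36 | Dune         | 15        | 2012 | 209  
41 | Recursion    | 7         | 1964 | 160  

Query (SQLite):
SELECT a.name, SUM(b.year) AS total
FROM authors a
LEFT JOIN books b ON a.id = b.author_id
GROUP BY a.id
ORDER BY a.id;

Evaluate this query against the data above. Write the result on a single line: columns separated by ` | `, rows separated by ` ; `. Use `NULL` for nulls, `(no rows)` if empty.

Wren | 7921 ; Ivy | 5935 ; Alice | 3955 ; Kira | 6001 ; Hank | 3975

LEFT JOIN keeps every authors row; unmatched ones get NULL for books columns.
Group by authors.id and compute SUM(b.year). SUM over an all-NULL group is NULL.
  3: ids {7, 8, 21, 27} → SUM(b.year)=7921
  6: ids {1, 10, 18} → SUM(b.year)=5935
  7: ids {30, 41} → SUM(b.year)=3955
  10: ids {19, 23, 31} → SUM(b.year)=6001
  15: ids {4, 36} → SUM(b.year)=3975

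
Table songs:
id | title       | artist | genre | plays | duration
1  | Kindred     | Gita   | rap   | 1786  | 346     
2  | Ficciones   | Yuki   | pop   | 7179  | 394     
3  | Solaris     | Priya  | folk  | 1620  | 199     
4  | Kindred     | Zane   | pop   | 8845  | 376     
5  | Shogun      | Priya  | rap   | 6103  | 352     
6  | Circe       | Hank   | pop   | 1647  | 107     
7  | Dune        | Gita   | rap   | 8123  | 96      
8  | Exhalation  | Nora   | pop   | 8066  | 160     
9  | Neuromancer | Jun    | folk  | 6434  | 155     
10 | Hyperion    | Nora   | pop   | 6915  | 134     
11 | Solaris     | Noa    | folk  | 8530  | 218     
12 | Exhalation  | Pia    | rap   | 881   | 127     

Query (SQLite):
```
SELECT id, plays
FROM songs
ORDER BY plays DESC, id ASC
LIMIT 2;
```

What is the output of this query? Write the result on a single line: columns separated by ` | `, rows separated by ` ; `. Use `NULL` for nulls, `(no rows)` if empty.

Sort by plays desc, tiebreak id asc: (8845, id=4), (8530, id=11), (8123, id=7), (8066, id=8), (7179, id=2) …. Take first 2.

4 | 8845 ; 11 | 8530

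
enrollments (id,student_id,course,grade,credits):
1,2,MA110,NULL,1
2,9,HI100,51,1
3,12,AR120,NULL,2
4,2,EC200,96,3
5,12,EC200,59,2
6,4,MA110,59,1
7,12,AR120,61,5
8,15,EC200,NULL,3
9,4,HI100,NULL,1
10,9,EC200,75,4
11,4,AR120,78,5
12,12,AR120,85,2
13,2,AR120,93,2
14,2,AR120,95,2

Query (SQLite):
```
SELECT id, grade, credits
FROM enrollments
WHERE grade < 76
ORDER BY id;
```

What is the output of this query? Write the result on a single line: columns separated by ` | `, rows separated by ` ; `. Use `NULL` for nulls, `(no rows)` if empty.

2 | 51 | 1 ; 5 | 59 | 2 ; 6 | 59 | 1 ; 7 | 61 | 5 ; 10 | 75 | 4

grade < 76: ids {2, 5, 6, 7, 10}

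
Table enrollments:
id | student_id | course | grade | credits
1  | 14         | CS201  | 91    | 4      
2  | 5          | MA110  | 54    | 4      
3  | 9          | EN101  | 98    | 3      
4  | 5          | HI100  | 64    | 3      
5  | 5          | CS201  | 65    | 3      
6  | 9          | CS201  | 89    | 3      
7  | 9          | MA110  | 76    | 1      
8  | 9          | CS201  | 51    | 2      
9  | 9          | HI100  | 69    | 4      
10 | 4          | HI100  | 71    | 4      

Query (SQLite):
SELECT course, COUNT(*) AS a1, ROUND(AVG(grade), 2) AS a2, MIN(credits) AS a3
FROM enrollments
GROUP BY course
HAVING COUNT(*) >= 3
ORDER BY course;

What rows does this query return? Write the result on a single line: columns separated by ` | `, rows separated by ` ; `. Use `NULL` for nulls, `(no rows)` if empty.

Group enrollments by course.
Per group compute: COUNT(*), ROUND(AVG(grade), 2), MIN(credits).
HAVING: drop groups with fewer than 3 rows.
  CS201: ids {1, 5, 6, 8} → COUNT(*)=4, ROUND(AVG(grade), 2)=74, MIN(credits)=2
  EN101: ids {3} → COUNT(*)=1, ROUND(AVG(grade), 2)=98, MIN(credits)=3
  HI100: ids {4, 9, 10} → COUNT(*)=3, ROUND(AVG(grade), 2)=68, MIN(credits)=3
  MA110: ids {2, 7} → COUNT(*)=2, ROUND(AVG(grade), 2)=65, MIN(credits)=1

CS201 | 4 | 74 | 2 ; HI100 | 3 | 68 | 3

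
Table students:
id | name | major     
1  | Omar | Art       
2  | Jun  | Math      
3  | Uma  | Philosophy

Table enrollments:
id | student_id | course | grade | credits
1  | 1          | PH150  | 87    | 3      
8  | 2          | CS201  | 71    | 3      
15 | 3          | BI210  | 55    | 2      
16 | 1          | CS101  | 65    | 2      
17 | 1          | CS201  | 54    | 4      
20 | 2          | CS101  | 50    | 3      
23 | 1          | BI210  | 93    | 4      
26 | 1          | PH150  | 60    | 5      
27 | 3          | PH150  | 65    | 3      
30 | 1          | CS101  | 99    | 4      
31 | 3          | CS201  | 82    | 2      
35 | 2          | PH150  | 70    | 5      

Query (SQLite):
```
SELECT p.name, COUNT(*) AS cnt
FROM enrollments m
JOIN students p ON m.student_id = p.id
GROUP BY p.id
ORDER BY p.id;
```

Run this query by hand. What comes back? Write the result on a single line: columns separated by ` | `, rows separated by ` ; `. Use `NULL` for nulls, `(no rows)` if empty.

Join each enrollments row to its students via student_id.
Group joined rows by students.id; compute COUNT(*) per group.
  1: ids {1, 16, 17, 23, 26, 30} → COUNT(*)=6
  2: ids {8, 20, 35} → COUNT(*)=3
  3: ids {15, 27, 31} → COUNT(*)=3

Omar | 6 ; Jun | 3 ; Uma | 3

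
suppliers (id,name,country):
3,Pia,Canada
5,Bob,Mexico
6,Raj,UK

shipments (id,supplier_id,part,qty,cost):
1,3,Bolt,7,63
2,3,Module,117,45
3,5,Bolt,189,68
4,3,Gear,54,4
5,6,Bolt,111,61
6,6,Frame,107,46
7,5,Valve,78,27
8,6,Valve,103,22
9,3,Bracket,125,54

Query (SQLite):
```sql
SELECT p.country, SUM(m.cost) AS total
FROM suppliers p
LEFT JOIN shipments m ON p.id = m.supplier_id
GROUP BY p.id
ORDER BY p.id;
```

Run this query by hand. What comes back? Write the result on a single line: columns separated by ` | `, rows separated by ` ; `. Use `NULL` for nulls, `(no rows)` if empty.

LEFT JOIN keeps every suppliers row; unmatched ones get NULL for shipments columns.
Group by suppliers.id and compute SUM(m.cost). SUM over an all-NULL group is NULL.
  3: ids {1, 2, 4, 9} → SUM(m.cost)=166
  5: ids {3, 7} → SUM(m.cost)=95
  6: ids {5, 6, 8} → SUM(m.cost)=129

Canada | 166 ; Mexico | 95 ; UK | 129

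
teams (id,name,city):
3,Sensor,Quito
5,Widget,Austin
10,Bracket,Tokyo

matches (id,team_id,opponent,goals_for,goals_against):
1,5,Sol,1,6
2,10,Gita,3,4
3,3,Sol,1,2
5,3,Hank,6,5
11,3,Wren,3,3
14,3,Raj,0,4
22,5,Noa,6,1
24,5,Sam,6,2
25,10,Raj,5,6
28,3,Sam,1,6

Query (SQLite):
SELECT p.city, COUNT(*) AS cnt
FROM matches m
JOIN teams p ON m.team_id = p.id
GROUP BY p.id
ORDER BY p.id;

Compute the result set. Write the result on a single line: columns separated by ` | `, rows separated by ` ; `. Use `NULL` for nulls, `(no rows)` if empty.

Quito | 5 ; Austin | 3 ; Tokyo | 2

Join each matches row to its teams via team_id.
Group joined rows by teams.id; compute COUNT(*) per group.
  3: ids {3, 5, 11, 14, 28} → COUNT(*)=5
  5: ids {1, 22, 24} → COUNT(*)=3
  10: ids {2, 25} → COUNT(*)=2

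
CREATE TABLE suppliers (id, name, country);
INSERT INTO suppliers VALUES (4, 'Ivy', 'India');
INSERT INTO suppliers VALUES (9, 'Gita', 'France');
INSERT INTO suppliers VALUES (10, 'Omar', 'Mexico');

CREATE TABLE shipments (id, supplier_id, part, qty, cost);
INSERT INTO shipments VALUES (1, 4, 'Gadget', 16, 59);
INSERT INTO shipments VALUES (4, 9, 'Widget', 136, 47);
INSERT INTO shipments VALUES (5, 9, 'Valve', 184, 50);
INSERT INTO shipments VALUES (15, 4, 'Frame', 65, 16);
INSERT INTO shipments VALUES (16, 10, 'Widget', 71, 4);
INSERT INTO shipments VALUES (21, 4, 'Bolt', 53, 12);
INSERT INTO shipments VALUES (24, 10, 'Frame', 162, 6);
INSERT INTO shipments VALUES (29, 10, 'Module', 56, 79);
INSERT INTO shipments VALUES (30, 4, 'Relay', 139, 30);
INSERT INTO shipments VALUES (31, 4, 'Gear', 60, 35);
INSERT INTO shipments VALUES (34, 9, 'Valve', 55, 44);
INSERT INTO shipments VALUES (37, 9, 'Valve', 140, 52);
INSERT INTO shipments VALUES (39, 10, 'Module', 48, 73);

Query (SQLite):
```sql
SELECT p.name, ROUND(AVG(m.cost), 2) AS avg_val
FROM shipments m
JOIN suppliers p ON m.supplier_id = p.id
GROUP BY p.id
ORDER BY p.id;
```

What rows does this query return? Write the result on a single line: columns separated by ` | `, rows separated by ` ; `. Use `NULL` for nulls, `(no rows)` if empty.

Ivy | 30.4 ; Gita | 48.25 ; Omar | 40.5

Join each shipments row to its suppliers via supplier_id.
Group joined rows by suppliers.id; compute ROUND(AVG(m.cost), 2) per group.
  4: ids {1, 15, 21, 30, 31} → ROUND(AVG(m.cost), 2)=30.4
  9: ids {4, 5, 34, 37} → ROUND(AVG(m.cost), 2)=48.25
  10: ids {16, 24, 29, 39} → ROUND(AVG(m.cost), 2)=40.5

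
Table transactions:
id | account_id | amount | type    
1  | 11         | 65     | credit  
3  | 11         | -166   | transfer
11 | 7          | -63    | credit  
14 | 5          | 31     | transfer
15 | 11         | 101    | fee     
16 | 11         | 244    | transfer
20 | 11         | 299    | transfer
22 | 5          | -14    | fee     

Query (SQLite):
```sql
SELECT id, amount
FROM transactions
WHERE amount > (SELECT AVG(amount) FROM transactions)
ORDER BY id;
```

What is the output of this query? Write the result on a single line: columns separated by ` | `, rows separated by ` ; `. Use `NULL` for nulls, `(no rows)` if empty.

Scalar subquery: AVG(amount) over all transactions rows = 62.125.
Keep rows where amount > that value.

1 | 65 ; 15 | 101 ; 16 | 244 ; 20 | 299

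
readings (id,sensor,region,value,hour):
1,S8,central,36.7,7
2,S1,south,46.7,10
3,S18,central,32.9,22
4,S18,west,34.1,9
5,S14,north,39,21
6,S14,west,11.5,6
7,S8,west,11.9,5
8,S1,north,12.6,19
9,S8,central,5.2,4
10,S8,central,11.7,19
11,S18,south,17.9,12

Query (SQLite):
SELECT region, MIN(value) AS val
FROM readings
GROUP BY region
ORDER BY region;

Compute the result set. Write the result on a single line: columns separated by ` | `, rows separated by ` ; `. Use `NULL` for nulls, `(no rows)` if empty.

central | 5.2 ; north | 12.6 ; south | 17.9 ; west | 11.5

Partition readings by region; compute MIN(value) within each group.
  central: ids {1, 3, 9, 10} → MIN(value)=5.2
  north: ids {5, 8} → MIN(value)=12.6
  south: ids {2, 11} → MIN(value)=17.9
  west: ids {4, 6, 7} → MIN(value)=11.5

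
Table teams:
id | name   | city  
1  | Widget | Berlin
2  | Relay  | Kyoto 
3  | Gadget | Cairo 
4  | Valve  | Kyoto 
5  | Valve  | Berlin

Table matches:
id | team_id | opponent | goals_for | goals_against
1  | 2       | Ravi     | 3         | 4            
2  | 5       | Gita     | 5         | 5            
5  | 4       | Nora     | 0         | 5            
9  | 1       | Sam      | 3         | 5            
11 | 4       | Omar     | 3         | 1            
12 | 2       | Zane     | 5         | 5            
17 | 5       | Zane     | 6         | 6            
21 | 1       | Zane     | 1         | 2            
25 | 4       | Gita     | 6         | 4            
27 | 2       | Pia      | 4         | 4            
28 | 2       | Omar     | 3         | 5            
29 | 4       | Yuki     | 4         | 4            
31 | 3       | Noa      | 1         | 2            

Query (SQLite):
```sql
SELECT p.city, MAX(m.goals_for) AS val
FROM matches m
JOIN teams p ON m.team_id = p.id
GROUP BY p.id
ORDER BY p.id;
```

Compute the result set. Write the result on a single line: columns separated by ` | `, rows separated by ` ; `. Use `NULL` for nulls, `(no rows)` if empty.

Berlin | 3 ; Kyoto | 5 ; Cairo | 1 ; Kyoto | 6 ; Berlin | 6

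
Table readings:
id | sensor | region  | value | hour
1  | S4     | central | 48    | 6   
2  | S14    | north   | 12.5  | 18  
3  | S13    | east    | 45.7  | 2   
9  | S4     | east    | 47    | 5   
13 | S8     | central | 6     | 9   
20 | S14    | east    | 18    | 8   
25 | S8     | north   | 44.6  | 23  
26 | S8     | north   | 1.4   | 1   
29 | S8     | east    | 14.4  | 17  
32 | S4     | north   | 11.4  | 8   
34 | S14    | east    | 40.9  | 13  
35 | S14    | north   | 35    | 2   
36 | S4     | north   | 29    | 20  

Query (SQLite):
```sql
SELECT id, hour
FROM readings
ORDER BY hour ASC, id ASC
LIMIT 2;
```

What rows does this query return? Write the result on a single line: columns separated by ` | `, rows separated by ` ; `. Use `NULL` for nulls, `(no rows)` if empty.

Sort by hour asc, tiebreak id asc: (1, id=26), (2, id=3), (2, id=35), (5, id=9), (6, id=1) …. Take first 2.

26 | 1 ; 3 | 2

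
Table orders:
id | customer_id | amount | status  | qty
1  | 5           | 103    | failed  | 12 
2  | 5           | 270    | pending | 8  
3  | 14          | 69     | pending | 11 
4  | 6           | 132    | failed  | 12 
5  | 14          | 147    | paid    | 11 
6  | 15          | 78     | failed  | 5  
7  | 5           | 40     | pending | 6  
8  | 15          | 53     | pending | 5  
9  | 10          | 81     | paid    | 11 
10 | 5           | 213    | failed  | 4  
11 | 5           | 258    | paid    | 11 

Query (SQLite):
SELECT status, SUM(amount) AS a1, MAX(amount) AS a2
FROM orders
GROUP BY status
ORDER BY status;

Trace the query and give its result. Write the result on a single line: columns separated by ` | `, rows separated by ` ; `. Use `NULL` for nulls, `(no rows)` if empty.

Group orders by status.
Per group compute: SUM(amount), MAX(amount).
  failed: ids {1, 4, 6, 10} → SUM(amount)=526, MAX(amount)=213
  paid: ids {5, 9, 11} → SUM(amount)=486, MAX(amount)=258
  pending: ids {2, 3, 7, 8} → SUM(amount)=432, MAX(amount)=270

failed | 526 | 213 ; paid | 486 | 258 ; pending | 432 | 270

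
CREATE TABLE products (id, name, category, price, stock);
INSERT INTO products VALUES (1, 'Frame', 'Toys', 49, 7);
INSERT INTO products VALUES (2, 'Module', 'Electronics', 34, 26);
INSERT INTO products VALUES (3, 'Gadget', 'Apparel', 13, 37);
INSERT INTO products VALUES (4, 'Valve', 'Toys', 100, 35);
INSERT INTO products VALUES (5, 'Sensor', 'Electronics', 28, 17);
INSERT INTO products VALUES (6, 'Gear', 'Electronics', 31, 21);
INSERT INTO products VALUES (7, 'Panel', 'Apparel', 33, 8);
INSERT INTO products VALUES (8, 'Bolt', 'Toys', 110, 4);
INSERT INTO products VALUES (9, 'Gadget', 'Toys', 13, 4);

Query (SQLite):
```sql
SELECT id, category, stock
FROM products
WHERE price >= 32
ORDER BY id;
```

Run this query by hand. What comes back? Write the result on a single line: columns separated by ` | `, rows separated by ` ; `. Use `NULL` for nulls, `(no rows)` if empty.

price >= 32: ids {1, 2, 4, 7, 8}

1 | Toys | 7 ; 2 | Electronics | 26 ; 4 | Toys | 35 ; 7 | Apparel | 8 ; 8 | Toys | 4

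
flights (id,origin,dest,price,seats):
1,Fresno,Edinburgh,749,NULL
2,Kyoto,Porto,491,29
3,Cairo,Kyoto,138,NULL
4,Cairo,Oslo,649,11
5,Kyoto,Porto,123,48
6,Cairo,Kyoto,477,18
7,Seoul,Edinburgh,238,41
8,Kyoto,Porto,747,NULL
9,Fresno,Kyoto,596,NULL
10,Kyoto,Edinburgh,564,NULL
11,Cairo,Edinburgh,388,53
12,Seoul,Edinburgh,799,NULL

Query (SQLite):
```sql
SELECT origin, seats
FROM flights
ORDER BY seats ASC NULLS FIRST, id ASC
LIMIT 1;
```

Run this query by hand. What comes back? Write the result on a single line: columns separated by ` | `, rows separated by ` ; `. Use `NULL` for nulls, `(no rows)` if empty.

Sort by seats asc, tiebreak id asc: (NULL, id=1), (NULL, id=3), (NULL, id=8), (NULL, id=9) …. Take first 1.
NULLS FIRST: NULL seats rows go before all non-NULL rows (among themselves ordered by id asc).

Fresno | NULL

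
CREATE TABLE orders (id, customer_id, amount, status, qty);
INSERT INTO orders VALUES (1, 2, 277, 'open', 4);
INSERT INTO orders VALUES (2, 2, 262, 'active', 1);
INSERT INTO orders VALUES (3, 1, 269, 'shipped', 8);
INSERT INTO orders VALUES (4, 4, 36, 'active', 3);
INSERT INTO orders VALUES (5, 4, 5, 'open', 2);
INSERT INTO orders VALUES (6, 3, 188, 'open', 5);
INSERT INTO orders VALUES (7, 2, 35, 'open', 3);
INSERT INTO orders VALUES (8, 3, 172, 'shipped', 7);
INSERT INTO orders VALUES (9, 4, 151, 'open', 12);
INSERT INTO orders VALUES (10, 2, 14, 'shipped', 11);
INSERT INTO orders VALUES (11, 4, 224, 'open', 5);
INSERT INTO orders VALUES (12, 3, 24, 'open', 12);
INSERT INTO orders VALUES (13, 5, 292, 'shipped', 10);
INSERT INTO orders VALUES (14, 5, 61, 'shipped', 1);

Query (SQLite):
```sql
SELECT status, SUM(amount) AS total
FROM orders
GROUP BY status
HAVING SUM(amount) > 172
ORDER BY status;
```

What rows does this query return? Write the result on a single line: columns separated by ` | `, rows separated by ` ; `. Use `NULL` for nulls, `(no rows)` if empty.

Partition orders by status; compute SUM(amount) within each group.
HAVING: keep groups where SUM(amount) > 172.
  active: ids {2, 4} → SUM(amount)=298
  open: ids {1, 5, 6, 7, 9, 11, 12} → SUM(amount)=904
  shipped: ids {3, 8, 10, 13, 14} → SUM(amount)=808

active | 298 ; open | 904 ; shipped | 808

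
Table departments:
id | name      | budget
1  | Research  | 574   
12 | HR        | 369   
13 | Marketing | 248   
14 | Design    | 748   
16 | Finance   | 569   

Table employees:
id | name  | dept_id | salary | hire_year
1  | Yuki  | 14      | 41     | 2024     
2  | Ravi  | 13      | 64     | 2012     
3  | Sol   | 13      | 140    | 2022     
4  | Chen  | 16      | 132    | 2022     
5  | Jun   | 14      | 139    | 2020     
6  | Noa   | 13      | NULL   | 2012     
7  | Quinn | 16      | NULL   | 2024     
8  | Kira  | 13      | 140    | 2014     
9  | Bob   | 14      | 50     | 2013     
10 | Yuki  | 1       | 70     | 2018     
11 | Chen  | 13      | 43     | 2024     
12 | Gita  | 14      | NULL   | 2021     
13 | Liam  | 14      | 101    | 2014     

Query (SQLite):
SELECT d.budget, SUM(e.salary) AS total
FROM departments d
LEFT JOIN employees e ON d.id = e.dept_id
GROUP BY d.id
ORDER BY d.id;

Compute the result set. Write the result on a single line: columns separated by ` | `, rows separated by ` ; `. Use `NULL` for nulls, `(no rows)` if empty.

LEFT JOIN keeps every departments row; unmatched ones get NULL for employees columns.
Group by departments.id and compute SUM(e.salary). SUM over an all-NULL group is NULL.
  1: ids {10} → SUM(e.salary)=70
  12: ids {—} → SUM(e.salary)=NULL
  13: ids {2, 3, 6, 8, 11} → SUM(e.salary)=387
  14: ids {1, 5, 9, 12, 13} → SUM(e.salary)=331
  16: ids {4, 7} → SUM(e.salary)=132

574 | 70 ; 369 | NULL ; 248 | 387 ; 748 | 331 ; 569 | 132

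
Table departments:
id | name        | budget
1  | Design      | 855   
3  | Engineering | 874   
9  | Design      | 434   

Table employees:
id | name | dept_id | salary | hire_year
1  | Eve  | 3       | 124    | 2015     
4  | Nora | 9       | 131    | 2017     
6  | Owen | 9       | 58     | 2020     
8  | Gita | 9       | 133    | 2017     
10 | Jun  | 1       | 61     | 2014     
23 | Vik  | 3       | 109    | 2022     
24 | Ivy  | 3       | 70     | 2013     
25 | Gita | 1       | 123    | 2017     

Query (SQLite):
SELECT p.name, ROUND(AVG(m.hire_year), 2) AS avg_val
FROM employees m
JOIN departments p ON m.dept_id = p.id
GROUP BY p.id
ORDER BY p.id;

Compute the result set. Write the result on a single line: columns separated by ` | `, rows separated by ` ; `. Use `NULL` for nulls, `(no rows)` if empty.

Join each employees row to its departments via dept_id.
Group joined rows by departments.id; compute ROUND(AVG(m.hire_year), 2) per group.
  1: ids {10, 25} → ROUND(AVG(m.hire_year), 2)=2015.5
  3: ids {1, 23, 24} → ROUND(AVG(m.hire_year), 2)=2016.67
  9: ids {4, 6, 8} → ROUND(AVG(m.hire_year), 2)=2018

Design | 2015.5 ; Engineering | 2016.67 ; Design | 2018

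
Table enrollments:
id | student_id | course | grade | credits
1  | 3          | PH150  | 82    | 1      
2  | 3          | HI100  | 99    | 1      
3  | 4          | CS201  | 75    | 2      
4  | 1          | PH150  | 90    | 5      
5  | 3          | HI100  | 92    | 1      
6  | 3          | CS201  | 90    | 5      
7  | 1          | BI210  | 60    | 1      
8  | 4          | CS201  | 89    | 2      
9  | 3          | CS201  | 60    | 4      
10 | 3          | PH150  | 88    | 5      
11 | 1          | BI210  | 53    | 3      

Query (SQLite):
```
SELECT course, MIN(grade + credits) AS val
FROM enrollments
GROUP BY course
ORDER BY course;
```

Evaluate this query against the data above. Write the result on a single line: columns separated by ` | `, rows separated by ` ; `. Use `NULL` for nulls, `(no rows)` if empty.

BI210 | 56 ; CS201 | 64 ; HI100 | 93 ; PH150 | 83

For each row compute grade + credits.
Group by course; take MIN of the expression per group.
  BI210: ids {7, 11} → MIN(grade + credits)=56
  CS201: ids {3, 6, 8, 9} → MIN(grade + credits)=64
  HI100: ids {2, 5} → MIN(grade + credits)=93
  PH150: ids {1, 4, 10} → MIN(grade + credits)=83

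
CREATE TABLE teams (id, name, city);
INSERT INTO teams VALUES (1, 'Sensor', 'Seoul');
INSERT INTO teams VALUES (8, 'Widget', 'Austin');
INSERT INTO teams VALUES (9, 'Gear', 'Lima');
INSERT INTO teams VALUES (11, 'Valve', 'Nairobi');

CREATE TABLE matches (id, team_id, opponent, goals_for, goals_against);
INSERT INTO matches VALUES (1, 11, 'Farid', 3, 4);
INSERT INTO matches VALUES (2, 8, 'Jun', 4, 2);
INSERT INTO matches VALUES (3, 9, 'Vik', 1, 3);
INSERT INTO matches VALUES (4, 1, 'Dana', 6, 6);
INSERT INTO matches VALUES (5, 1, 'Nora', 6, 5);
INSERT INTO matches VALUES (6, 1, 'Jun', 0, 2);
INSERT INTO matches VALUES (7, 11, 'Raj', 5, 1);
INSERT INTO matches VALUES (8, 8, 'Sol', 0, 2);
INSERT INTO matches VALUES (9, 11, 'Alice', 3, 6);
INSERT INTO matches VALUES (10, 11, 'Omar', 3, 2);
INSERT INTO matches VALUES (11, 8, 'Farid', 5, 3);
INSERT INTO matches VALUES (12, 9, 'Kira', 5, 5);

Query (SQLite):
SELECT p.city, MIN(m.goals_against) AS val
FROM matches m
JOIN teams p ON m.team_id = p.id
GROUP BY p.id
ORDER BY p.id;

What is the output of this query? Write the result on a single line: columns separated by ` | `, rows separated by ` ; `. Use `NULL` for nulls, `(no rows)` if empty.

Seoul | 2 ; Austin | 2 ; Lima | 3 ; Nairobi | 1

Join each matches row to its teams via team_id.
Group joined rows by teams.id; compute MIN(m.goals_against) per group.
  1: ids {4, 5, 6} → MIN(m.goals_against)=2
  8: ids {2, 8, 11} → MIN(m.goals_against)=2
  9: ids {3, 12} → MIN(m.goals_against)=3
  11: ids {1, 7, 9, 10} → MIN(m.goals_against)=1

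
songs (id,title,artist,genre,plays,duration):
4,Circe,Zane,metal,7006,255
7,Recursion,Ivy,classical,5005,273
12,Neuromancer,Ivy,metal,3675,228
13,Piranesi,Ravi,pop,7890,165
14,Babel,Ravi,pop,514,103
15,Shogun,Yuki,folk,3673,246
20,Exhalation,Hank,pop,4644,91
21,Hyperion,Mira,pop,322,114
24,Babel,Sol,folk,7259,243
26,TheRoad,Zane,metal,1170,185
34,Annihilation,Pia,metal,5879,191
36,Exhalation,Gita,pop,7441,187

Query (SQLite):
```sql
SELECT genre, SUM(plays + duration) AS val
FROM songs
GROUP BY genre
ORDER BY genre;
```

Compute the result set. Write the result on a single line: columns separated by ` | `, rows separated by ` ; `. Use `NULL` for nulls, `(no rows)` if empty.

classical | 5278 ; folk | 11421 ; metal | 18589 ; pop | 21471

For each row compute plays + duration.
Group by genre; take SUM of the expression per group.
  classical: ids {7} → SUM(plays + duration)=5278
  folk: ids {15, 24} → SUM(plays + duration)=11421
  metal: ids {4, 12, 26, 34} → SUM(plays + duration)=18589
  pop: ids {13, 14, 20, 21, 36} → SUM(plays + duration)=21471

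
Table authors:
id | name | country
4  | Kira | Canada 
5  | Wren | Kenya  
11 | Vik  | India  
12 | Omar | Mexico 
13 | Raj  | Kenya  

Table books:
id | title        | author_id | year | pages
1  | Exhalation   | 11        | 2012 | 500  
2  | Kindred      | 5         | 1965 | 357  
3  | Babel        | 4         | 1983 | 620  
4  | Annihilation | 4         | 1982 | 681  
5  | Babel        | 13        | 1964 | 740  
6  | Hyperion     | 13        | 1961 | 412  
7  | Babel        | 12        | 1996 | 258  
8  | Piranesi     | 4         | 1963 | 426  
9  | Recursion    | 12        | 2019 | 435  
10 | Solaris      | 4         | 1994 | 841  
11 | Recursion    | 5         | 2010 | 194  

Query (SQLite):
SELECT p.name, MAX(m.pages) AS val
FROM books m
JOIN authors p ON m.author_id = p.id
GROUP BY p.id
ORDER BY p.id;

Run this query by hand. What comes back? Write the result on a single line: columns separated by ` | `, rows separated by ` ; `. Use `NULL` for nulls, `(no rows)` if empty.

Kira | 841 ; Wren | 357 ; Vik | 500 ; Omar | 435 ; Raj | 740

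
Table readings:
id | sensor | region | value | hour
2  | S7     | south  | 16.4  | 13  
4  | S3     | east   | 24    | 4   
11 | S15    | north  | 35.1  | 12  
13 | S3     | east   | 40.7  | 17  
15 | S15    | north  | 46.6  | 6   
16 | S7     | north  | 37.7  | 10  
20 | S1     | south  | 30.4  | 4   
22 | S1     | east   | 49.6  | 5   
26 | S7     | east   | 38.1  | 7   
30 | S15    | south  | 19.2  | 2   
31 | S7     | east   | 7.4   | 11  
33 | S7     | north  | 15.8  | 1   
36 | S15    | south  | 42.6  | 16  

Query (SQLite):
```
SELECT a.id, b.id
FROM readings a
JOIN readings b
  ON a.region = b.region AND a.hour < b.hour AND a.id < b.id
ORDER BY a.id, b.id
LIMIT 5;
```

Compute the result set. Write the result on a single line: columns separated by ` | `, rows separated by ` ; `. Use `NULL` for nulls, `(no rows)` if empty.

2 | 36 ; 4 | 13 ; 4 | 22 ; 4 | 26 ; 4 | 31

Pairs (a,b) with same region, a.hour < b.hour, a.id < b.id.
region groups: east:{4,13,22,26,31} north:{11,15,16,33} south:{2,20,30,36}
Ordered by (a.id, b.id); first 5.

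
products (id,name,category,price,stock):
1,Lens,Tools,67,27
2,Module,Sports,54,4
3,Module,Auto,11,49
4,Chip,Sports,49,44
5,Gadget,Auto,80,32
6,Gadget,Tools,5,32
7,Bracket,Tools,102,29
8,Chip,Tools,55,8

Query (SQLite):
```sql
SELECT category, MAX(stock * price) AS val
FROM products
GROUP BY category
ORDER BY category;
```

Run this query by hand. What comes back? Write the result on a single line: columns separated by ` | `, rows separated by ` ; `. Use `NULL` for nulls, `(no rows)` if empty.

Auto | 2560 ; Sports | 2156 ; Tools | 2958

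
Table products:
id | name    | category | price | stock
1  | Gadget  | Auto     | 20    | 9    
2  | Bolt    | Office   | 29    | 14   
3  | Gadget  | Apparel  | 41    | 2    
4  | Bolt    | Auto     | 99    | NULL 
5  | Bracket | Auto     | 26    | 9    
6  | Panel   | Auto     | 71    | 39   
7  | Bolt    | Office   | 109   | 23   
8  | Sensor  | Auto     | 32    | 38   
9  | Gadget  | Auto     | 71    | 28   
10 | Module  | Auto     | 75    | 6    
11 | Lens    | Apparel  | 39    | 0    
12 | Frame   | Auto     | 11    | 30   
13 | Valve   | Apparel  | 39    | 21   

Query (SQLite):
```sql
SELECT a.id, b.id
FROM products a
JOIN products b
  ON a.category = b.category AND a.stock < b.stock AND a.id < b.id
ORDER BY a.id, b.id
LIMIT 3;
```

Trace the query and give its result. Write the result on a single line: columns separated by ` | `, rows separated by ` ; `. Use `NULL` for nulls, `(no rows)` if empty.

1 | 6 ; 1 | 8 ; 1 | 9

Pairs (a,b) with same category, a.stock < b.stock, a.id < b.id.
category groups: Apparel:{3,11,13} Auto:{1,4,5,6,8,9,10,12} Office:{2,7}
Ordered by (a.id, b.id); first 3.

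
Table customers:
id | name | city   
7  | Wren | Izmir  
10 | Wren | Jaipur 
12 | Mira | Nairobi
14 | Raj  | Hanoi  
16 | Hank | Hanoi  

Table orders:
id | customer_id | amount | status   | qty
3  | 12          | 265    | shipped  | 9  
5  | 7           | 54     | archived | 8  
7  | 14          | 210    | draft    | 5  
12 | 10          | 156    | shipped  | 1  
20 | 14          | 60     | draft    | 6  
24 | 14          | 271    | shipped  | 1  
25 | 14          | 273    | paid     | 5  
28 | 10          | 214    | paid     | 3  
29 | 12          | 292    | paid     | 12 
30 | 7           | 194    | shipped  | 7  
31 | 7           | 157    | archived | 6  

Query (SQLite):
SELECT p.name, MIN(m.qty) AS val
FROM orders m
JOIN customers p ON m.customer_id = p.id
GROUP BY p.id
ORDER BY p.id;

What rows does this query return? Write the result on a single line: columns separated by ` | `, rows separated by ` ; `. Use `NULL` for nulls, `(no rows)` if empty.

Join each orders row to its customers via customer_id.
Group joined rows by customers.id; compute MIN(m.qty) per group.
  7: ids {5, 30, 31} → MIN(m.qty)=6
  10: ids {12, 28} → MIN(m.qty)=1
  12: ids {3, 29} → MIN(m.qty)=9
  14: ids {7, 20, 24, 25} → MIN(m.qty)=1

Wren | 6 ; Wren | 1 ; Mira | 9 ; Raj | 1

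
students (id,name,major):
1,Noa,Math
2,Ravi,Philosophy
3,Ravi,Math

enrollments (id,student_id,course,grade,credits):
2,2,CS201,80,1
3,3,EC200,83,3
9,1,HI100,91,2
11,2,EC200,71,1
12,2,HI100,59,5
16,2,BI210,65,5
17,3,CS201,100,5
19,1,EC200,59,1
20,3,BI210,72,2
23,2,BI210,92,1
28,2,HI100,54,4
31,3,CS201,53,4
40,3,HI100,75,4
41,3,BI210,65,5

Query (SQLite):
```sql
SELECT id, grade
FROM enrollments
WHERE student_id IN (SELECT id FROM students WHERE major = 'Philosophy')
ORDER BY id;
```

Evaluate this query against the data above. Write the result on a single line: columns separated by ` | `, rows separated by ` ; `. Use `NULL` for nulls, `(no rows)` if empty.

2 | 80 ; 11 | 71 ; 12 | 59 ; 16 | 65 ; 23 | 92 ; 28 | 54

Inner query: students.id where major = 'Philosophy'.
Outer: keep enrollments rows whose student_id is in that set.
Inner query → {2}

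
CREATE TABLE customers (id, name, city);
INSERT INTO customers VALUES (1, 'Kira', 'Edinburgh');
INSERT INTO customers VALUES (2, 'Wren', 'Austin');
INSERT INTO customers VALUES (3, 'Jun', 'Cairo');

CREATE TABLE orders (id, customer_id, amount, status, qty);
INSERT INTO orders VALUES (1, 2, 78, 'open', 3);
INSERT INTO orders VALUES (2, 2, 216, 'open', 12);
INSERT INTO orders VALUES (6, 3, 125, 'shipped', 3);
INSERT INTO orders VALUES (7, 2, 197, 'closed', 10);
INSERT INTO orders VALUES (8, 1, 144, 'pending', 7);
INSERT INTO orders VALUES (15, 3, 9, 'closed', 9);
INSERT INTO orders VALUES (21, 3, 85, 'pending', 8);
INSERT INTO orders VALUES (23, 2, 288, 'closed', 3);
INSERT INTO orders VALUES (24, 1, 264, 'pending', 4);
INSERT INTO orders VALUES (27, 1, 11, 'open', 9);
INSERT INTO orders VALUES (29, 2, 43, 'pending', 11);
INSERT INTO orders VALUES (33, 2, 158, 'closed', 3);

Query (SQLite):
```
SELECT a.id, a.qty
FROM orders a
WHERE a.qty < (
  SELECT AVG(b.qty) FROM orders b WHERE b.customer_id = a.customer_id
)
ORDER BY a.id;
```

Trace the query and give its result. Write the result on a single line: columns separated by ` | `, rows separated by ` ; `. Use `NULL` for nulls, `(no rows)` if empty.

For each orders row a, compute AVG(qty) over rows sharing a.customer_id.
Keep row a if a.qty < that per-group AVG.
  customer_id=1: AVG(qty) = 6.666667
  customer_id=2: AVG(qty) = 7.0
  customer_id=3: AVG(qty) = 6.666667

1 | 3 ; 6 | 3 ; 23 | 3 ; 24 | 4 ; 33 | 3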